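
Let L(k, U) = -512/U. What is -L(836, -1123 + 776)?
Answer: -512/347 ≈ -1.4755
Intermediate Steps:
-L(836, -1123 + 776) = -(-512)/(-1123 + 776) = -(-512)/(-347) = -(-512)*(-1)/347 = -1*512/347 = -512/347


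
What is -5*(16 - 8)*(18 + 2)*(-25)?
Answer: 20000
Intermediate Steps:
-5*(16 - 8)*(18 + 2)*(-25) = -40*20*(-25) = -5*160*(-25) = -800*(-25) = 20000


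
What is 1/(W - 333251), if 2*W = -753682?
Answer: -1/710092 ≈ -1.4083e-6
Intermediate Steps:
W = -376841 (W = (1/2)*(-753682) = -376841)
1/(W - 333251) = 1/(-376841 - 333251) = 1/(-710092) = -1/710092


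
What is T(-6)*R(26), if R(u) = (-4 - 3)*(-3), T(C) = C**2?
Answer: 756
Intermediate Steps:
R(u) = 21 (R(u) = -7*(-3) = 21)
T(-6)*R(26) = (-6)**2*21 = 36*21 = 756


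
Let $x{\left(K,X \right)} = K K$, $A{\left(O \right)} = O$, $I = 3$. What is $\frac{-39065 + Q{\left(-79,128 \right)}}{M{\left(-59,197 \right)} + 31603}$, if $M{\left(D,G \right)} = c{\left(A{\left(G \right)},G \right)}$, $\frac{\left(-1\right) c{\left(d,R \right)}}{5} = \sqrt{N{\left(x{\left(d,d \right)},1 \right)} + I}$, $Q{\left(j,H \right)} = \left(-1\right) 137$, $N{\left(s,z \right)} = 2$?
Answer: $- \frac{619450403}{499374742} - \frac{98005 \sqrt{5}}{499374742} \approx -1.2409$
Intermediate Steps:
$x{\left(K,X \right)} = K^{2}$
$Q{\left(j,H \right)} = -137$
$c{\left(d,R \right)} = - 5 \sqrt{5}$ ($c{\left(d,R \right)} = - 5 \sqrt{2 + 3} = - 5 \sqrt{5}$)
$M{\left(D,G \right)} = - 5 \sqrt{5}$
$\frac{-39065 + Q{\left(-79,128 \right)}}{M{\left(-59,197 \right)} + 31603} = \frac{-39065 - 137}{- 5 \sqrt{5} + 31603} = - \frac{39202}{31603 - 5 \sqrt{5}}$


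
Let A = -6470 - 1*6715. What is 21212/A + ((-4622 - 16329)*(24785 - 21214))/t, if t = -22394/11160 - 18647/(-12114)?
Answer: 3704452240016422568/23139820035 ≈ 1.6009e+8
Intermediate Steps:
A = -13185 (A = -6470 - 6715 = -13185)
t = -1755011/3755340 (t = -22394*1/11160 - 18647*(-1/12114) = -11197/5580 + 18647/12114 = -1755011/3755340 ≈ -0.46734)
21212/A + ((-4622 - 16329)*(24785 - 21214))/t = 21212/(-13185) + ((-4622 - 16329)*(24785 - 21214))/(-1755011/3755340) = 21212*(-1/13185) - 20951*3571*(-3755340/1755011) = -21212/13185 - 74816021*(-3755340/1755011) = -21212/13185 + 280959596302140/1755011 = 3704452240016422568/23139820035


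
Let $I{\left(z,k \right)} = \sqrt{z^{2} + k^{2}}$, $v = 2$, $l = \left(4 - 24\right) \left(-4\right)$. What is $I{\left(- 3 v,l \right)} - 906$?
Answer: $-906 + 2 \sqrt{1609} \approx -825.78$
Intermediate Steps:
$l = 80$ ($l = \left(4 - 24\right) \left(-4\right) = \left(-20\right) \left(-4\right) = 80$)
$I{\left(z,k \right)} = \sqrt{k^{2} + z^{2}}$
$I{\left(- 3 v,l \right)} - 906 = \sqrt{80^{2} + \left(\left(-3\right) 2\right)^{2}} - 906 = \sqrt{6400 + \left(-6\right)^{2}} - 906 = \sqrt{6400 + 36} - 906 = \sqrt{6436} - 906 = 2 \sqrt{1609} - 906 = -906 + 2 \sqrt{1609}$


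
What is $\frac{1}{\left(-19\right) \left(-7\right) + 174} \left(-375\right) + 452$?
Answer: $\frac{138389}{307} \approx 450.78$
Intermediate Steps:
$\frac{1}{\left(-19\right) \left(-7\right) + 174} \left(-375\right) + 452 = \frac{1}{133 + 174} \left(-375\right) + 452 = \frac{1}{307} \left(-375\right) + 452 = - \frac{375}{307} + 452 = \frac{138389}{307}$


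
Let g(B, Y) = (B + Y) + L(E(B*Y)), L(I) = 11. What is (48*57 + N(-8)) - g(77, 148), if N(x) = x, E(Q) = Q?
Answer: 2492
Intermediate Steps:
g(B, Y) = 11 + B + Y (g(B, Y) = (B + Y) + 11 = 11 + B + Y)
(48*57 + N(-8)) - g(77, 148) = (48*57 - 8) - (11 + 77 + 148) = (2736 - 8) - 1*236 = 2728 - 236 = 2492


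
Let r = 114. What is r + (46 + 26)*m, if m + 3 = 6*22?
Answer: 9402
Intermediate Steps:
m = 129 (m = -3 + 6*22 = -3 + 132 = 129)
r + (46 + 26)*m = 114 + (46 + 26)*129 = 114 + 72*129 = 114 + 9288 = 9402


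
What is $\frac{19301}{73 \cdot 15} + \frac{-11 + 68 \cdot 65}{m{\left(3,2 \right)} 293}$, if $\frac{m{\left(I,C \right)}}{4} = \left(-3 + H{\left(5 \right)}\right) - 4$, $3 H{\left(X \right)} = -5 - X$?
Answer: $\frac{686760367}{39783540} \approx 17.262$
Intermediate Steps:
$H{\left(X \right)} = - \frac{5}{3} - \frac{X}{3}$ ($H{\left(X \right)} = \frac{-5 - X}{3} = - \frac{5}{3} - \frac{X}{3}$)
$m{\left(I,C \right)} = - \frac{124}{3}$ ($m{\left(I,C \right)} = 4 \left(\left(-3 - \frac{10}{3}\right) - 4\right) = 4 \left(- \frac{19}{3} - 4\right) = 4 \left(- \frac{31}{3}\right) = - \frac{124}{3}$)
$\frac{19301}{73 \cdot 15} + \frac{-11 + 68 \cdot 65}{m{\left(3,2 \right)} 293} = \frac{19301}{73 \cdot 15} + \frac{-11 + 68 \cdot 65}{\left(- \frac{124}{3}\right) 293} = \frac{19301}{1095} + \frac{-11 + 4420}{- \frac{36332}{3}} = 19301 \cdot \frac{1}{1095} + 4409 \left(- \frac{3}{36332}\right) = \frac{19301}{1095} - \frac{13227}{36332} = \frac{686760367}{39783540}$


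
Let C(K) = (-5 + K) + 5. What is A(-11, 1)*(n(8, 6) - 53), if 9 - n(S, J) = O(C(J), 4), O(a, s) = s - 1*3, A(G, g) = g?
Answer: -45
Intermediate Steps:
C(K) = K
O(a, s) = -3 + s (O(a, s) = s - 3 = -3 + s)
n(S, J) = 8 (n(S, J) = 9 - (-3 + 4) = 9 - 1*1 = 9 - 1 = 8)
A(-11, 1)*(n(8, 6) - 53) = 1*(8 - 53) = 1*(-45) = -45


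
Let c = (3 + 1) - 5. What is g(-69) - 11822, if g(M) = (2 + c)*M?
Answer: -11891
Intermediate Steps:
c = -1 (c = 4 - 5 = -1)
g(M) = M (g(M) = (2 - 1)*M = 1*M = M)
g(-69) - 11822 = -69 - 11822 = -11891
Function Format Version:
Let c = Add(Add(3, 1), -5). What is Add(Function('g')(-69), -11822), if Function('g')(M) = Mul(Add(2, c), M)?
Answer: -11891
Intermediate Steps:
c = -1 (c = Add(4, -5) = -1)
Function('g')(M) = M (Function('g')(M) = Mul(Add(2, -1), M) = Mul(1, M) = M)
Add(Function('g')(-69), -11822) = Add(-69, -11822) = -11891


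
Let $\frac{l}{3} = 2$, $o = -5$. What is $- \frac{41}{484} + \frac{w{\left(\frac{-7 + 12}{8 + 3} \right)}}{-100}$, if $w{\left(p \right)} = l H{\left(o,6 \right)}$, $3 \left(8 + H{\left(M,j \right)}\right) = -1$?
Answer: $\frac{201}{484} \approx 0.41529$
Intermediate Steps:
$H{\left(M,j \right)} = - \frac{25}{3}$ ($H{\left(M,j \right)} = -8 + \frac{1}{3} \left(-1\right) = -8 - \frac{1}{3} = - \frac{25}{3}$)
$l = 6$ ($l = 3 \cdot 2 = 6$)
$w{\left(p \right)} = -50$ ($w{\left(p \right)} = 6 \left(- \frac{25}{3}\right) = -50$)
$- \frac{41}{484} + \frac{w{\left(\frac{-7 + 12}{8 + 3} \right)}}{-100} = - \frac{41}{484} - \frac{50}{-100} = \left(-41\right) \frac{1}{484} - - \frac{1}{2} = - \frac{41}{484} + \frac{1}{2} = \frac{201}{484}$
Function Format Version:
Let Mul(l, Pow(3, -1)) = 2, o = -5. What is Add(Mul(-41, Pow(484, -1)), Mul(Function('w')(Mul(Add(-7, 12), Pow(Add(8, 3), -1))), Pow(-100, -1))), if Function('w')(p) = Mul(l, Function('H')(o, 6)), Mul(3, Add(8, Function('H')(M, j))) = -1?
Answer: Rational(201, 484) ≈ 0.41529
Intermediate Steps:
Function('H')(M, j) = Rational(-25, 3) (Function('H')(M, j) = Add(-8, Mul(Rational(1, 3), -1)) = Add(-8, Rational(-1, 3)) = Rational(-25, 3))
l = 6 (l = Mul(3, 2) = 6)
Function('w')(p) = -50 (Function('w')(p) = Mul(6, Rational(-25, 3)) = -50)
Add(Mul(-41, Pow(484, -1)), Mul(Function('w')(Mul(Add(-7, 12), Pow(Add(8, 3), -1))), Pow(-100, -1))) = Add(Mul(-41, Pow(484, -1)), Mul(-50, Pow(-100, -1))) = Add(Mul(-41, Rational(1, 484)), Mul(-50, Rational(-1, 100))) = Add(Rational(-41, 484), Rational(1, 2)) = Rational(201, 484)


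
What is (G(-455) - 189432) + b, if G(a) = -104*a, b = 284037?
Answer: 141925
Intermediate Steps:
(G(-455) - 189432) + b = (-104*(-455) - 189432) + 284037 = (47320 - 189432) + 284037 = -142112 + 284037 = 141925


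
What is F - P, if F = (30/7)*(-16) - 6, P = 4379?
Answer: -31175/7 ≈ -4453.6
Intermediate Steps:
F = -522/7 (F = (30*(⅐))*(-16) - 6 = (30/7)*(-16) - 6 = -480/7 - 6 = -522/7 ≈ -74.571)
F - P = -522/7 - 1*4379 = -522/7 - 4379 = -31175/7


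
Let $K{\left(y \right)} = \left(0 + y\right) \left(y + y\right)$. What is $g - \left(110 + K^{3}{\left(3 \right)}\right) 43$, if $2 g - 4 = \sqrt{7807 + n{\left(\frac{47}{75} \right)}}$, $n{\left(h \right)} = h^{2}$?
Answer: $-255504 + \frac{\sqrt{10979146}}{75} \approx -2.5546 \cdot 10^{5}$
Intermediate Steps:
$K{\left(y \right)} = 2 y^{2}$ ($K{\left(y \right)} = y 2 y = 2 y^{2}$)
$g = 2 + \frac{\sqrt{10979146}}{75}$ ($g = 2 + \frac{\sqrt{7807 + \left(\frac{47}{75}\right)^{2}}}{2} = 2 + \frac{\sqrt{7807 + \frac{2209}{5625}}}{2} = 2 + \frac{\sqrt{\frac{43916584}{5625}}}{2} = 2 + \frac{\frac{2}{75} \sqrt{10979146}}{2} = 2 + \frac{\sqrt{10979146}}{75} \approx 46.18$)
$g - \left(110 + K^{3}{\left(3 \right)}\right) 43 = \left(2 + \frac{\sqrt{10979146}}{75}\right) - \left(110 + \left(2 \cdot 3^{2}\right)^{3}\right) 43 = \left(2 + \frac{\sqrt{10979146}}{75}\right) - \left(110 + \left(2 \cdot 9\right)^{3}\right) 43 = \left(2 + \frac{\sqrt{10979146}}{75}\right) - \left(110 + 18^{3}\right) 43 = \left(2 + \frac{\sqrt{10979146}}{75}\right) - \left(110 + 5832\right) 43 = \left(2 + \frac{\sqrt{10979146}}{75}\right) - 5942 \cdot 43 = \left(2 + \frac{\sqrt{10979146}}{75}\right) - 255506 = -255504 + \frac{\sqrt{10979146}}{75}$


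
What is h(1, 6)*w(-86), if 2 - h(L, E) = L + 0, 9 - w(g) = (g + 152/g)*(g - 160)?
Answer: -928017/43 ≈ -21582.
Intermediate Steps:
w(g) = 9 - (-160 + g)*(g + 152/g) (w(g) = 9 - (g + 152/g)*(g - 160) = 9 - (g + 152/g)*(-160 + g) = 9 - (-160 + g)*(g + 152/g))
h(L, E) = 2 - L (h(L, E) = 2 - (L + 0) = 2 - L)
h(1, 6)*w(-86) = (2 - 1*1)*(-143 - 1*(-86)**2 + 160*(-86) + 24320/(-86)) = (2 - 1)*(-143 - 1*7396 - 13760 + 24320*(-1/86)) = 1*(-143 - 7396 - 13760 - 12160/43) = 1*(-928017/43) = -928017/43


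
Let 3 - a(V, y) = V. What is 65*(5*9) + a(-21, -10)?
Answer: 2949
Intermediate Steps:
a(V, y) = 3 - V
65*(5*9) + a(-21, -10) = 65*(5*9) + (3 - 1*(-21)) = 65*45 + (3 + 21) = 2925 + 24 = 2949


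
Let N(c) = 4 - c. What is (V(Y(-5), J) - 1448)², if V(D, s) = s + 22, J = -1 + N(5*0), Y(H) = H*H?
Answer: 2024929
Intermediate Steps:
Y(H) = H²
J = 3 (J = -1 + (4 - 5*0) = -1 + (4 - 1*0) = -1 + (4 + 0) = -1 + 4 = 3)
V(D, s) = 22 + s
(V(Y(-5), J) - 1448)² = ((22 + 3) - 1448)² = (25 - 1448)² = (-1423)² = 2024929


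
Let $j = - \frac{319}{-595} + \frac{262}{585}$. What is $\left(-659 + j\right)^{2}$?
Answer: $\frac{2098353074990656}{4846248225} \approx 4.3299 \cdot 10^{5}$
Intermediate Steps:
$j = \frac{68501}{69615}$ ($j = \left(-319\right) \left(- \frac{1}{595}\right) + 262 \cdot \frac{1}{585} = \frac{319}{595} + \frac{262}{585} = \frac{68501}{69615} \approx 0.984$)
$\left(-659 + j\right)^{2} = \left(-659 + \frac{68501}{69615}\right)^{2} = \left(- \frac{45807784}{69615}\right)^{2} = \frac{2098353074990656}{4846248225}$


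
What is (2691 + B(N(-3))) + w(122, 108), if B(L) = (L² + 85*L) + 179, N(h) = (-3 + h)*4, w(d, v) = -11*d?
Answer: 64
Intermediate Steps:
N(h) = -12 + 4*h
B(L) = 179 + L² + 85*L
(2691 + B(N(-3))) + w(122, 108) = (2691 + (179 + (-12 + 4*(-3))² + 85*(-12 + 4*(-3)))) - 11*122 = (2691 + (179 + (-12 - 12)² + 85*(-12 - 12))) - 1342 = (2691 + (179 + (-24)² + 85*(-24))) - 1342 = (2691 + (179 + 576 - 2040)) - 1342 = (2691 - 1285) - 1342 = 1406 - 1342 = 64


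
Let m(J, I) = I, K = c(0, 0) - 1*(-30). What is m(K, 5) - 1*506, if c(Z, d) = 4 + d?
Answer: -501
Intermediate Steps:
K = 34 (K = (4 + 0) - 1*(-30) = 4 + 30 = 34)
m(K, 5) - 1*506 = 5 - 1*506 = 5 - 506 = -501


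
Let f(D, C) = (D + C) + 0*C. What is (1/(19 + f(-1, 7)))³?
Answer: 1/15625 ≈ 6.4000e-5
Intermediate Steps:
f(D, C) = C + D (f(D, C) = (C + D) + 0 = C + D)
(1/(19 + f(-1, 7)))³ = (1/(19 + (7 - 1)))³ = (1/(19 + 6))³ = (1/25)³ = 1/15625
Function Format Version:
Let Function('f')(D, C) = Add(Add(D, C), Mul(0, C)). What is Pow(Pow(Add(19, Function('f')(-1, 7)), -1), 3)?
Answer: Rational(1, 15625) ≈ 6.4000e-5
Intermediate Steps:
Function('f')(D, C) = Add(C, D) (Function('f')(D, C) = Add(Add(C, D), 0) = Add(C, D))
Pow(Pow(Add(19, Function('f')(-1, 7)), -1), 3) = Pow(Pow(Add(19, Add(7, -1)), -1), 3) = Pow(Pow(Add(19, 6), -1), 3) = Pow(Pow(25, -1), 3) = Pow(Rational(1, 25), 3) = Rational(1, 15625)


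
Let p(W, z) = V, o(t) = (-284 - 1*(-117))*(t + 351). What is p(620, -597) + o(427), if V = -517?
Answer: -130443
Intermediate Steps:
o(t) = -58617 - 167*t (o(t) = (-284 + 117)*(351 + t) = -167*(351 + t) = -58617 - 167*t)
p(W, z) = -517
p(620, -597) + o(427) = -517 + (-58617 - 167*427) = -517 + (-58617 - 71309) = -517 - 129926 = -130443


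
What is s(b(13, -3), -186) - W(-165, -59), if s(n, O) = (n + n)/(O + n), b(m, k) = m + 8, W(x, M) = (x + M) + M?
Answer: 15551/55 ≈ 282.75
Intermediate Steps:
W(x, M) = x + 2*M (W(x, M) = (M + x) + M = x + 2*M)
b(m, k) = 8 + m
s(n, O) = 2*n/(O + n) (s(n, O) = (2*n)/(O + n) = 2*n/(O + n))
s(b(13, -3), -186) - W(-165, -59) = 2*(8 + 13)/(-186 + (8 + 13)) - (-165 + 2*(-59)) = 2*21/(-186 + 21) - (-165 - 118) = 2*21/(-165) - 1*(-283) = 2*21*(-1/165) + 283 = -14/55 + 283 = 15551/55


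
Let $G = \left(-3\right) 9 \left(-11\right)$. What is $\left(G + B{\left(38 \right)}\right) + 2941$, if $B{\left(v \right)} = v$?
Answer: $3276$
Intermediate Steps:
$G = 297$ ($G = \left(-27\right) \left(-11\right) = 297$)
$\left(G + B{\left(38 \right)}\right) + 2941 = \left(297 + 38\right) + 2941 = 335 + 2941 = 3276$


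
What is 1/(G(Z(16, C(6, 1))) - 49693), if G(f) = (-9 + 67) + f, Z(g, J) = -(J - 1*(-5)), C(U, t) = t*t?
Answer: -1/49641 ≈ -2.0145e-5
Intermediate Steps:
C(U, t) = t²
Z(g, J) = -5 - J (Z(g, J) = -(J + 5) = -(5 + J) = -5 - J)
G(f) = 58 + f
1/(G(Z(16, C(6, 1))) - 49693) = 1/((58 + (-5 - 1*1²)) - 49693) = 1/((58 + (-5 - 1*1)) - 49693) = 1/((58 + (-5 - 1)) - 49693) = 1/((58 - 6) - 49693) = 1/(52 - 49693) = 1/(-49641) = -1/49641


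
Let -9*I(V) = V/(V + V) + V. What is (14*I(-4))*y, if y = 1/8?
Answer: 49/72 ≈ 0.68056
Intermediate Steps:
y = ⅛ ≈ 0.12500
I(V) = -1/18 - V/9 (I(V) = -(V/(V + V) + V)/9 = -(V/((2*V)) + V)/9 = -((1/(2*V))*V + V)/9 = -(½ + V)/9 = -1/18 - V/9)
(14*I(-4))*y = (14*(-1/18 - ⅑*(-4)))*(⅛) = (14*(-1/18 + 4/9))*(⅛) = (14*(7/18))*(⅛) = (49/9)*(⅛) = 49/72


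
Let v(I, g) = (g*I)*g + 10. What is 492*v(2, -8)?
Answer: 67896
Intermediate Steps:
v(I, g) = 10 + I*g² (v(I, g) = (I*g)*g + 10 = I*g² + 10 = 10 + I*g²)
492*v(2, -8) = 492*(10 + 2*(-8)²) = 492*(10 + 2*64) = 492*(10 + 128) = 492*138 = 67896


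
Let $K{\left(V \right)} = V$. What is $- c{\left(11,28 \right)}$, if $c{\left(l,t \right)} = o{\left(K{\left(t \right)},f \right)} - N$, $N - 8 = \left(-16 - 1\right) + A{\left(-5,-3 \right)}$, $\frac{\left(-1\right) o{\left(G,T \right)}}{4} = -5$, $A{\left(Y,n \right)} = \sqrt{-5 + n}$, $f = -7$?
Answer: $-29 + 2 i \sqrt{2} \approx -29.0 + 2.8284 i$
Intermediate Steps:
$o{\left(G,T \right)} = 20$ ($o{\left(G,T \right)} = \left(-4\right) \left(-5\right) = 20$)
$N = -9 + 2 i \sqrt{2}$ ($N = 8 + \left(\left(-16 - 1\right) + \sqrt{-5 - 3}\right) = 8 - \left(17 - \sqrt{-8}\right) = 8 - \left(17 - 2 i \sqrt{2}\right) = -9 + 2 i \sqrt{2} \approx -9.0 + 2.8284 i$)
$c{\left(l,t \right)} = 29 - 2 i \sqrt{2}$ ($c{\left(l,t \right)} = 20 - \left(-9 + 2 i \sqrt{2}\right) = 20 + \left(9 - 2 i \sqrt{2}\right) = 29 - 2 i \sqrt{2}$)
$- c{\left(11,28 \right)} = - (29 - 2 i \sqrt{2}) = -29 + 2 i \sqrt{2}$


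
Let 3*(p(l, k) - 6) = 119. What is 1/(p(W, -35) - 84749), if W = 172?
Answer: -3/254110 ≈ -1.1806e-5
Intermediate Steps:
p(l, k) = 137/3 (p(l, k) = 6 + (⅓)*119 = 6 + 119/3 = 137/3)
1/(p(W, -35) - 84749) = 1/(137/3 - 84749) = 1/(-254110/3) = -3/254110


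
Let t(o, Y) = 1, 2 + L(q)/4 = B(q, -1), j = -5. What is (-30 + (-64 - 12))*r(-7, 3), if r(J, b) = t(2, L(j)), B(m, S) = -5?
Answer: -106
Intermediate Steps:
L(q) = -28 (L(q) = -8 + 4*(-5) = -8 - 20 = -28)
r(J, b) = 1
(-30 + (-64 - 12))*r(-7, 3) = (-30 + (-64 - 12))*1 = (-30 - 76)*1 = -106*1 = -106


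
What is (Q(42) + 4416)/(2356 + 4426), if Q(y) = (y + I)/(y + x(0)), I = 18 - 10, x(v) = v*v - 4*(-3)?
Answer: 119257/183114 ≈ 0.65127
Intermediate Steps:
x(v) = 12 + v**2 (x(v) = v**2 + 12 = 12 + v**2)
I = 8
Q(y) = (8 + y)/(12 + y) (Q(y) = (y + 8)/(y + (12 + 0**2)) = (8 + y)/(y + (12 + 0)) = (8 + y)/(y + 12) = (8 + y)/(12 + y))
(Q(42) + 4416)/(2356 + 4426) = ((8 + 42)/(12 + 42) + 4416)/(2356 + 4426) = (50/54 + 4416)/6782 = ((1/54)*50 + 4416)*(1/6782) = (25/27 + 4416)*(1/6782) = (119257/27)*(1/6782) = 119257/183114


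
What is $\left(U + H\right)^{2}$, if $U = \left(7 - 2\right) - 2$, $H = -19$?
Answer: $256$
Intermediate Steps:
$U = 3$ ($U = 5 - 2 = 3$)
$\left(U + H\right)^{2} = \left(3 - 19\right)^{2} = \left(-16\right)^{2} = 256$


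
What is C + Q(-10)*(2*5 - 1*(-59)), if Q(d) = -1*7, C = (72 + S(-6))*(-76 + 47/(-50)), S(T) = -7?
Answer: -54841/10 ≈ -5484.1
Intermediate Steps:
C = -50011/10 (C = (72 - 7)*(-76 + 47/(-50)) = 65*(-76 + 47*(-1/50)) = 65*(-76 - 47/50) = 65*(-3847/50) = -50011/10 ≈ -5001.1)
Q(d) = -7
C + Q(-10)*(2*5 - 1*(-59)) = -50011/10 - 7*(2*5 - 1*(-59)) = -50011/10 - 7*(10 + 59) = -50011/10 - 7*69 = -50011/10 - 483 = -54841/10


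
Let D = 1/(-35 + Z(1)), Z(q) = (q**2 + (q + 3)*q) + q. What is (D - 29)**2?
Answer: 708964/841 ≈ 843.00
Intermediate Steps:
Z(q) = q + q**2 + q*(3 + q) (Z(q) = (q**2 + (3 + q)*q) + q = (q**2 + q*(3 + q)) + q = q + q**2 + q*(3 + q))
D = -1/29 (D = 1/(-35 + 2*1*(2 + 1)) = 1/(-35 + 2*1*3) = 1/(-35 + 6) = 1/(-29) = -1/29 ≈ -0.034483)
(D - 29)**2 = (-1/29 - 29)**2 = (-842/29)**2 = 708964/841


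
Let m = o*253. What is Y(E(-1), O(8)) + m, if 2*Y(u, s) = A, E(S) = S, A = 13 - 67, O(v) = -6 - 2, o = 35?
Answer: 8828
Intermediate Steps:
O(v) = -8
A = -54
Y(u, s) = -27 (Y(u, s) = (½)*(-54) = -27)
m = 8855 (m = 35*253 = 8855)
Y(E(-1), O(8)) + m = -27 + 8855 = 8828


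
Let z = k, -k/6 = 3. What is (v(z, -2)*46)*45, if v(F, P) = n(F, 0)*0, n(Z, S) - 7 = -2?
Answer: 0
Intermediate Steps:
k = -18 (k = -6*3 = -18)
n(Z, S) = 5 (n(Z, S) = 7 - 2 = 5)
z = -18
v(F, P) = 0 (v(F, P) = 5*0 = 0)
(v(z, -2)*46)*45 = (0*46)*45 = 0*45 = 0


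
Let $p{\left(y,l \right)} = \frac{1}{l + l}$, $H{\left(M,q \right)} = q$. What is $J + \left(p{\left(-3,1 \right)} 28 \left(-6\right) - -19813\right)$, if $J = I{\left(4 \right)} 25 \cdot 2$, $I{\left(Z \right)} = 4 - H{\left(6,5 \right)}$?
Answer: $19679$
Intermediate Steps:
$p{\left(y,l \right)} = \frac{1}{2 l}$
$I{\left(Z \right)} = -1$ ($I{\left(Z \right)} = 4 - 5 = -1$)
$J = -50$ ($J = \left(-1\right) 25 \cdot 2 = \left(-25\right) 2 = -50$)
$J + \left(p{\left(-3,1 \right)} 28 \left(-6\right) - -19813\right) = -50 + \left(\frac{1}{2 \cdot 1} \cdot 28 \left(-6\right) - -19813\right) = -50 + \left(\frac{1}{2} \cdot 1 \cdot 28 \left(-6\right) + 19813\right) = -50 + \left(\frac{1}{2} \cdot 28 \left(-6\right) + 19813\right) = -50 + \left(14 \left(-6\right) + 19813\right) = -50 + \left(-84 + 19813\right) = -50 + 19729 = 19679$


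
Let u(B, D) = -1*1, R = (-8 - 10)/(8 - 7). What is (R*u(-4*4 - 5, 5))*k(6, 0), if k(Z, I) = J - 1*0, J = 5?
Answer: 90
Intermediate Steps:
R = -18 (R = -18/1 = -18*1 = -18)
u(B, D) = -1
k(Z, I) = 5 (k(Z, I) = 5 - 1*0 = 5 + 0 = 5)
(R*u(-4*4 - 5, 5))*k(6, 0) = -18*(-1)*5 = 18*5 = 90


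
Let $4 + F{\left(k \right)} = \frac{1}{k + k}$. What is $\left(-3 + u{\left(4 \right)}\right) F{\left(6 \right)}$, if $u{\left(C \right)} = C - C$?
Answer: $\frac{47}{4} \approx 11.75$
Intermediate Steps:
$u{\left(C \right)} = 0$
$F{\left(k \right)} = -4 + \frac{1}{2 k}$ ($F{\left(k \right)} = -4 + \frac{1}{k + k} = -4 + \frac{1}{2 k}$)
$\left(-3 + u{\left(4 \right)}\right) F{\left(6 \right)} = \left(-3 + 0\right) \left(-4 + \frac{1}{2 \cdot 6}\right) = - 3 \left(-4 + \frac{1}{2} \cdot \frac{1}{6}\right) = - 3 \left(-4 + \frac{1}{12}\right) = \left(-3\right) \left(- \frac{47}{12}\right) = \frac{47}{4}$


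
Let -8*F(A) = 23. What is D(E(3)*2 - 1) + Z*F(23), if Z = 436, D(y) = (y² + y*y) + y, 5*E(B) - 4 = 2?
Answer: -62409/50 ≈ -1248.2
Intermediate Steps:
E(B) = 6/5 (E(B) = ⅘ + (⅕)*2 = ⅘ + ⅖ = 6/5)
D(y) = y + 2*y² (D(y) = (y² + y²) + y = 2*y² + y = y + 2*y²)
F(A) = -23/8 (F(A) = -⅛*23 = -23/8)
D(E(3)*2 - 1) + Z*F(23) = ((6/5)*2 - 1)*(1 + 2*((6/5)*2 - 1)) + 436*(-23/8) = (12/5 - 1)*(1 + 2*(12/5 - 1)) - 2507/2 = 7*(1 + 2*(7/5))/5 - 2507/2 = 7*(1 + 14/5)/5 - 2507/2 = (7/5)*(19/5) - 2507/2 = 133/25 - 2507/2 = -62409/50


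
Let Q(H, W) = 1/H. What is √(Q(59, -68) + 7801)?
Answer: 6*√754315/59 ≈ 88.323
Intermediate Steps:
√(Q(59, -68) + 7801) = √(1/59 + 7801) = √(460260/59) = 6*√754315/59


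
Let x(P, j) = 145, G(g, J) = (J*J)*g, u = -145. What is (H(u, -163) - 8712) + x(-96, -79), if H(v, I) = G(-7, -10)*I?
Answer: 105533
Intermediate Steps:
G(g, J) = g*J² (G(g, J) = J²*g = g*J²)
H(v, I) = -700*I (H(v, I) = (-7*(-10)²)*I = (-7*100)*I = -700*I)
(H(u, -163) - 8712) + x(-96, -79) = (-700*(-163) - 8712) + 145 = (114100 - 8712) + 145 = 105388 + 145 = 105533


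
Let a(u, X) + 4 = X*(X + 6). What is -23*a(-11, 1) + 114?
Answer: 45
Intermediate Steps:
a(u, X) = -4 + X*(6 + X) (a(u, X) = -4 + X*(X + 6) = -4 + X*(6 + X))
-23*a(-11, 1) + 114 = -23*(-4 + 1² + 6*1) + 114 = -23*(-4 + 1 + 6) + 114 = -23*3 + 114 = -69 + 114 = 45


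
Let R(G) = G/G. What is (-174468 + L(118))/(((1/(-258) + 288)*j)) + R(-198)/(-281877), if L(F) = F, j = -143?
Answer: 1152678650161/272275987503 ≈ 4.2335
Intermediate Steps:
R(G) = 1
(-174468 + L(118))/(((1/(-258) + 288)*j)) + R(-198)/(-281877) = (-174468 + 118)/(((1/(-258) + 288)*(-143))) + 1/(-281877) = -174350*(-1/(143*(-1/258 + 288))) + 1*(-1/281877) = -174350/((74303/258)*(-143)) - 1/281877 = -174350/(-10625329/258) - 1/281877 = -174350*(-258/10625329) - 1/281877 = 4089300/965939 - 1/281877 = 1152678650161/272275987503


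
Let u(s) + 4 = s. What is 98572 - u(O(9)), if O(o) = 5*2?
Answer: 98566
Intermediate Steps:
O(o) = 10
u(s) = -4 + s
98572 - u(O(9)) = 98572 - (-4 + 10) = 98572 - 1*6 = 98572 - 6 = 98566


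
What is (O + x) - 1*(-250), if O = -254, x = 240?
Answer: 236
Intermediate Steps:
(O + x) - 1*(-250) = (-254 + 240) - 1*(-250) = -14 + 250 = 236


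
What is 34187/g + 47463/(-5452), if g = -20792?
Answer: -293309555/28339496 ≈ -10.350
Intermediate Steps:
34187/g + 47463/(-5452) = 34187/(-20792) + 47463/(-5452) = 34187*(-1/20792) + 47463*(-1/5452) = -34187/20792 - 47463/5452 = -293309555/28339496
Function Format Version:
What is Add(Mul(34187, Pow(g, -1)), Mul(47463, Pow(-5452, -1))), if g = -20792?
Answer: Rational(-293309555, 28339496) ≈ -10.350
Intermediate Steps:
Add(Mul(34187, Pow(g, -1)), Mul(47463, Pow(-5452, -1))) = Add(Mul(34187, Pow(-20792, -1)), Mul(47463, Pow(-5452, -1))) = Add(Mul(34187, Rational(-1, 20792)), Mul(47463, Rational(-1, 5452))) = Add(Rational(-34187, 20792), Rational(-47463, 5452)) = Rational(-293309555, 28339496)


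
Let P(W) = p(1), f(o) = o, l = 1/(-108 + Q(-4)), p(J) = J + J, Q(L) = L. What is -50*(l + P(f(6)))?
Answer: -5575/56 ≈ -99.554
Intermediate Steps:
p(J) = 2*J
l = -1/112 (l = 1/(-108 - 4) = 1/(-112) = -1/112 ≈ -0.0089286)
P(W) = 2 (P(W) = 2*1 = 2)
-50*(l + P(f(6))) = -50*(-1/112 + 2) = -50*223/112 = -5575/56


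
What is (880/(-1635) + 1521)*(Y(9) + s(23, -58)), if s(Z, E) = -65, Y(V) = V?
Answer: -27842696/327 ≈ -85146.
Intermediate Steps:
(880/(-1635) + 1521)*(Y(9) + s(23, -58)) = (880/(-1635) + 1521)*(9 - 65) = (880*(-1/1635) + 1521)*(-56) = (-176/327 + 1521)*(-56) = (497191/327)*(-56) = -27842696/327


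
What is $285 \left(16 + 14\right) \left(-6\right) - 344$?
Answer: $-51644$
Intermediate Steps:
$285 \left(16 + 14\right) \left(-6\right) - 344 = 285 \cdot 30 \left(-6\right) - 344 = 285 \left(-180\right) - 344 = -51300 - 344 = -51644$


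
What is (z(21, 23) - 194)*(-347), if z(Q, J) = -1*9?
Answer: 70441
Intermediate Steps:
z(Q, J) = -9
(z(21, 23) - 194)*(-347) = (-9 - 194)*(-347) = -203*(-347) = 70441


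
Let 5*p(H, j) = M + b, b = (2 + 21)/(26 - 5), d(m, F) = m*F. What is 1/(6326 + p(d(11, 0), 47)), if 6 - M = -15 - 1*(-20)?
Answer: 105/664274 ≈ 0.00015807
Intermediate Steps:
d(m, F) = F*m
M = 1 (M = 6 - (-15 - 1*(-20)) = 6 - (-15 + 20) = 6 - 1*5 = 6 - 5 = 1)
b = 23/21 ≈ 1.0952
p(H, j) = 44/105 (p(H, j) = (1 + 23/21)/5 = (⅕)*(44/21) = 44/105)
1/(6326 + p(d(11, 0), 47)) = 1/(6326 + 44/105) = 1/(664274/105) = 105/664274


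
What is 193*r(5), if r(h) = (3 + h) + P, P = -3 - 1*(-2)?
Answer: 1351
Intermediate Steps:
P = -1 (P = -3 + 2 = -1)
r(h) = 2 + h (r(h) = (3 + h) - 1 = 2 + h)
193*r(5) = 193*(2 + 5) = 193*7 = 1351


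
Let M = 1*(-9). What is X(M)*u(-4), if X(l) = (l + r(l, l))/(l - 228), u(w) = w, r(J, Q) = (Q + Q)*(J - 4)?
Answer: 300/79 ≈ 3.7975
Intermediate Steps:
r(J, Q) = 2*Q*(-4 + J) (r(J, Q) = (2*Q)*(-4 + J) = 2*Q*(-4 + J))
M = -9
X(l) = (l + 2*l*(-4 + l))/(-228 + l) (X(l) = (l + 2*l*(-4 + l))/(l - 228) = (l + 2*l*(-4 + l))/(-228 + l))
X(M)*u(-4) = -9*(-7 + 2*(-9))/(-228 - 9)*(-4) = -9*(-7 - 18)/(-237)*(-4) = -9*(-1/237)*(-25)*(-4) = -75/79*(-4) = 300/79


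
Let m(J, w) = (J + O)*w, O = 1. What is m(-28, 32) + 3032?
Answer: 2168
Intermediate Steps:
m(J, w) = w*(1 + J) (m(J, w) = (J + 1)*w = (1 + J)*w = w*(1 + J))
m(-28, 32) + 3032 = 32*(1 - 28) + 3032 = 32*(-27) + 3032 = -864 + 3032 = 2168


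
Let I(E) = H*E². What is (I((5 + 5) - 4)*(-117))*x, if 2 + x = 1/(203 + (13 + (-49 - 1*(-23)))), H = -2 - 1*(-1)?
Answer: -798174/95 ≈ -8401.8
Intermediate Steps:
H = -1 (H = -2 + 1 = -1)
x = -379/190 (x = -2 + 1/(203 + (13 + (-49 - 1*(-23)))) = -2 + 1/(203 + (13 + (-49 + 23))) = -2 + 1/(203 + (13 - 26)) = -2 + 1/(203 - 13) = -2 + 1/190 = -379/190 ≈ -1.9947)
I(E) = -E²
(I((5 + 5) - 4)*(-117))*x = (-((5 + 5) - 4)²*(-117))*(-379/190) = (-(10 - 4)²*(-117))*(-379/190) = (-1*6²*(-117))*(-379/190) = (-1*36*(-117))*(-379/190) = -36*(-117)*(-379/190) = 4212*(-379/190) = -798174/95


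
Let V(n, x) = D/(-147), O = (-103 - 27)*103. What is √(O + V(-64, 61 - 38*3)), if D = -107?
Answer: I*√5904669/21 ≈ 115.71*I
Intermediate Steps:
O = -13390 (O = -130*103 = -13390)
V(n, x) = 107/147 (V(n, x) = -107/(-147) = -107*(-1/147) = 107/147)
√(O + V(-64, 61 - 38*3)) = √(-13390 + 107/147) = √(-1968223/147) = I*√5904669/21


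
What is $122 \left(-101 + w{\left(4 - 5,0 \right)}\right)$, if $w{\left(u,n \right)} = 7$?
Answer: $-11468$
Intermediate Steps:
$122 \left(-101 + w{\left(4 - 5,0 \right)}\right) = 122 \left(-101 + 7\right) = 122 \left(-94\right) = -11468$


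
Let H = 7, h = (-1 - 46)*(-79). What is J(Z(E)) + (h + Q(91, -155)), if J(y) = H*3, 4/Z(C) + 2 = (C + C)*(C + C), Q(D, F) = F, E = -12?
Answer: 3579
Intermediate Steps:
h = 3713 (h = -47*(-79) = 3713)
Z(C) = 4/(-2 + 4*C²) (Z(C) = 4/(-2 + (C + C)*(C + C)) = 4/(-2 + (2*C)*(2*C)) = 4/(-2 + 4*C²))
J(y) = 21 (J(y) = 7*3 = 21)
J(Z(E)) + (h + Q(91, -155)) = 21 + (3713 - 155) = 21 + 3558 = 3579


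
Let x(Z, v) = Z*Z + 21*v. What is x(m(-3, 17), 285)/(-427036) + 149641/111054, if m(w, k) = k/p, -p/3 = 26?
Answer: 64122754639303/48087992727216 ≈ 1.3334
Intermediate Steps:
p = -78 (p = -3*26 = -78)
m(w, k) = -k/78 (m(w, k) = k/(-78) = k*(-1/78) = -k/78)
x(Z, v) = Z² + 21*v
x(m(-3, 17), 285)/(-427036) + 149641/111054 = ((-1/78*17)² + 21*285)/(-427036) + 149641/111054 = ((-17/78)² + 5985)*(-1/427036) + 149641*(1/111054) = (289/6084 + 5985)*(-1/427036) + 149641/111054 = (36413029/6084)*(-1/427036) + 149641/111054 = -36413029/2598087024 + 149641/111054 = 64122754639303/48087992727216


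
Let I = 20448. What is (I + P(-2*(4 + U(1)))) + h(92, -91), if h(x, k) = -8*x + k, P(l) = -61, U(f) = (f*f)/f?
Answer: 19560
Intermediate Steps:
U(f) = f (U(f) = f**2/f = f)
h(x, k) = k - 8*x
(I + P(-2*(4 + U(1)))) + h(92, -91) = (20448 - 61) + (-91 - 8*92) = 20387 + (-91 - 736) = 20387 - 827 = 19560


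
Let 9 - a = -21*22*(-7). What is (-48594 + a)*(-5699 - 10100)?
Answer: 818688381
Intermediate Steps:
a = -3225 (a = 9 - (-21*22)*(-7) = 9 - (-462)*(-7) = 9 - 1*3234 = 9 - 3234 = -3225)
(-48594 + a)*(-5699 - 10100) = (-48594 - 3225)*(-5699 - 10100) = -51819*(-15799) = 818688381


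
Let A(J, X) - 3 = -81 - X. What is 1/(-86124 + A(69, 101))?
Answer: -1/86303 ≈ -1.1587e-5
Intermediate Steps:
A(J, X) = -78 - X (A(J, X) = 3 + (-81 - X) = -78 - X)
1/(-86124 + A(69, 101)) = 1/(-86124 + (-78 - 1*101)) = 1/(-86124 + (-78 - 101)) = 1/(-86124 - 179) = 1/(-86303) = -1/86303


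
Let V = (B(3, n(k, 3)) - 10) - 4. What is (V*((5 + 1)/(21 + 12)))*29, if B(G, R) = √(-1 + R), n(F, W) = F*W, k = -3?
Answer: -812/11 + 58*I*√10/11 ≈ -73.818 + 16.674*I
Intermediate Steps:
V = -14 + I*√10 (V = (√(-1 - 3*3) - 10) - 4 = (√(-1 - 9) - 10) - 4 = (√(-10) - 10) - 4 = (I*√10 - 10) - 4 = (-10 + I*√10) - 4 = -14 + I*√10 ≈ -14.0 + 3.1623*I)
(V*((5 + 1)/(21 + 12)))*29 = ((-14 + I*√10)*((5 + 1)/(21 + 12)))*29 = ((-14 + I*√10)*(6/33))*29 = ((-14 + I*√10)*(6*(1/33)))*29 = ((-14 + I*√10)*(2/11))*29 = (-28/11 + 2*I*√10/11)*29 = -812/11 + 58*I*√10/11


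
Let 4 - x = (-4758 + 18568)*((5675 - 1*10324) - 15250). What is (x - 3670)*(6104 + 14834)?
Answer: 5753794309512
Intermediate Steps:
x = 274805194 (x = 4 - (-4758 + 18568)*((5675 - 1*10324) - 15250) = 4 - 13810*((5675 - 10324) - 15250) = 4 - 13810*(-4649 - 15250) = 4 - 13810*(-19899) = 4 - 1*(-274805190) = 4 + 274805190 = 274805194)
(x - 3670)*(6104 + 14834) = (274805194 - 3670)*(6104 + 14834) = 274801524*20938 = 5753794309512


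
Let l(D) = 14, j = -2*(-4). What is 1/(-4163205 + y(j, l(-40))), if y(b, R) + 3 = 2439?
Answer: -1/4160769 ≈ -2.4034e-7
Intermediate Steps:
j = 8
y(b, R) = 2436 (y(b, R) = -3 + 2439 = 2436)
1/(-4163205 + y(j, l(-40))) = 1/(-4163205 + 2436) = 1/(-4160769) = -1/4160769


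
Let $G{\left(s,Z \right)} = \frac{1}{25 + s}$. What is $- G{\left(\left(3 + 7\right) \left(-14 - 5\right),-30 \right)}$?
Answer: $\frac{1}{165} \approx 0.0060606$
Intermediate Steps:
$- G{\left(\left(3 + 7\right) \left(-14 - 5\right),-30 \right)} = - \frac{1}{25 + \left(3 + 7\right) \left(-14 - 5\right)} = - \frac{1}{25 + 10 \left(-19\right)} = - \frac{1}{25 - 190} = - \frac{1}{-165} = \left(-1\right) \left(- \frac{1}{165}\right) = \frac{1}{165}$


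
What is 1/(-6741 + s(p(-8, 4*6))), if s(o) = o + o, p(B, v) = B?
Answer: -1/6757 ≈ -0.00014799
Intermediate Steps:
s(o) = 2*o
1/(-6741 + s(p(-8, 4*6))) = 1/(-6741 + 2*(-8)) = 1/(-6741 - 16) = 1/(-6757) = -1/6757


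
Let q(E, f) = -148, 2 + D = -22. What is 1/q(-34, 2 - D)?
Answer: -1/148 ≈ -0.0067568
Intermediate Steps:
D = -24 (D = -2 - 22 = -24)
1/q(-34, 2 - D) = 1/(-148) = -1/148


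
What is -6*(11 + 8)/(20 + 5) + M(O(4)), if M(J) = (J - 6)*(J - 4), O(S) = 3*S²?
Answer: 46086/25 ≈ 1843.4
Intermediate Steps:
M(J) = (-6 + J)*(-4 + J)
-6*(11 + 8)/(20 + 5) + M(O(4)) = -6*(11 + 8)/(20 + 5) + (24 + (3*4²)² - 30*4²) = -114/25 + (24 + (3*16)² - 30*16) = -114/25 + (24 + 48² - 10*48) = -6*19/25 + (24 + 2304 - 480) = -114/25 + 1848 = 46086/25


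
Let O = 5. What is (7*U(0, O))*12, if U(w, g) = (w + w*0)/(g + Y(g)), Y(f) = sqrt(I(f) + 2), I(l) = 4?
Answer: 0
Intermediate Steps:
Y(f) = sqrt(6) (Y(f) = sqrt(4 + 2) = sqrt(6))
U(w, g) = w/(g + sqrt(6)) (U(w, g) = (w + w*0)/(g + sqrt(6)) = (w + 0)/(g + sqrt(6)) = w/(g + sqrt(6)))
(7*U(0, O))*12 = (7*(0/(5 + sqrt(6))))*12 = (7*0)*12 = 0*12 = 0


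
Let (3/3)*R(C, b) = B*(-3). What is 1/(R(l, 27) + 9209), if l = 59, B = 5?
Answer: 1/9194 ≈ 0.00010877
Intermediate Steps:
R(C, b) = -15 (R(C, b) = 5*(-3) = -15)
1/(R(l, 27) + 9209) = 1/(-15 + 9209) = 1/9194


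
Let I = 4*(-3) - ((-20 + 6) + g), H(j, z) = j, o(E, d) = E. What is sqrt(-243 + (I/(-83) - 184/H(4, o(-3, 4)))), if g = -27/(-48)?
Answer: I*sqrt(31856645)/332 ≈ 17.001*I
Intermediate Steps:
g = 9/16 (g = -27*(-1/48) = 9/16 ≈ 0.56250)
I = 23/16 (I = 4*(-3) - ((-20 + 6) + 9/16) = -12 - (-14 + 9/16) = -12 - 1*(-215/16) = -12 + 215/16 = 23/16 ≈ 1.4375)
sqrt(-243 + (I/(-83) - 184/H(4, o(-3, 4)))) = sqrt(-243 + ((23/16)/(-83) - 184/4)) = sqrt(-243 + ((23/16)*(-1/83) - 184*1/4)) = sqrt(-243 + (-23/1328 - 46)) = sqrt(-243 - 61111/1328) = sqrt(-383815/1328) = I*sqrt(31856645)/332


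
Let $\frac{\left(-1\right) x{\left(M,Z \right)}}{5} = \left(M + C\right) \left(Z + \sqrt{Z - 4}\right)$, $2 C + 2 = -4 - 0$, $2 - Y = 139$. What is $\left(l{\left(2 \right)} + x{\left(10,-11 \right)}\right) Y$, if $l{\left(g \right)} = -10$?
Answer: $-51375 + 4795 i \sqrt{15} \approx -51375.0 + 18571.0 i$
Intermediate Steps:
$Y = -137$ ($Y = 2 - 139 = -137$)
$C = -3$ ($C = -1 + \frac{-4 - 0}{2} = -1 + \frac{-4 + 0}{2} = -1 + \frac{1}{2} \left(-4\right) = -1 - 2 = -3$)
$x{\left(M,Z \right)} = - 5 \left(-3 + M\right) \left(Z + \sqrt{-4 + Z}\right)$ ($x{\left(M,Z \right)} = - 5 \left(M - 3\right) \left(Z + \sqrt{Z - 4}\right) = - 5 \left(-3 + M\right) \left(Z + \sqrt{-4 + Z}\right)$)
$\left(l{\left(2 \right)} + x{\left(10,-11 \right)}\right) Y = \left(-10 + \left(15 \left(-11\right) + 15 \sqrt{-4 - 11} - 50 \left(-11\right) - 50 \sqrt{-4 - 11}\right)\right) \left(-137\right) = \left(-10 + \left(-165 + 15 \sqrt{-15} + 550 - 50 \sqrt{-15}\right)\right) \left(-137\right) = \left(-10 + \left(-165 + 15 i \sqrt{15} + 550 - 50 i \sqrt{15}\right)\right) \left(-137\right) = \left(-10 + \left(385 - 35 i \sqrt{15}\right)\right) \left(-137\right) = \left(375 - 35 i \sqrt{15}\right) \left(-137\right) = -51375 + 4795 i \sqrt{15}$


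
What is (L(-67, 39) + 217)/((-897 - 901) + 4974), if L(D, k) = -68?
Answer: 149/3176 ≈ 0.046914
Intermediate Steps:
(L(-67, 39) + 217)/((-897 - 901) + 4974) = (-68 + 217)/((-897 - 901) + 4974) = 149/(-1798 + 4974) = 149/3176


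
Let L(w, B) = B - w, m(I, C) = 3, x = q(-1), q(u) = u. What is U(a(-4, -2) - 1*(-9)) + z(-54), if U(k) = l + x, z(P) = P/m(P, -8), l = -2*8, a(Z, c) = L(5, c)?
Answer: -35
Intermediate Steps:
x = -1
a(Z, c) = -5 + c (a(Z, c) = c - 1*5 = c - 5 = -5 + c)
l = -16
z(P) = P/3
U(k) = -17 (U(k) = -16 - 1 = -17)
U(a(-4, -2) - 1*(-9)) + z(-54) = -17 + (⅓)*(-54) = -17 - 18 = -35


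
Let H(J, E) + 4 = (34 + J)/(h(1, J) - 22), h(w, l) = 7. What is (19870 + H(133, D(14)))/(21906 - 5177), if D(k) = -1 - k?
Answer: 297823/250935 ≈ 1.1869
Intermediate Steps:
H(J, E) = -94/15 - J/15 (H(J, E) = -4 + (34 + J)/(7 - 22) = -4 + (34 + J)/(-15) = -4 + (34 + J)*(-1/15) = -4 + (-34/15 - J/15) = -94/15 - J/15)
(19870 + H(133, D(14)))/(21906 - 5177) = (19870 + (-94/15 - 1/15*133))/(21906 - 5177) = (19870 + (-94/15 - 133/15))/16729 = (19870 - 227/15)*(1/16729) = (297823/15)*(1/16729) = 297823/250935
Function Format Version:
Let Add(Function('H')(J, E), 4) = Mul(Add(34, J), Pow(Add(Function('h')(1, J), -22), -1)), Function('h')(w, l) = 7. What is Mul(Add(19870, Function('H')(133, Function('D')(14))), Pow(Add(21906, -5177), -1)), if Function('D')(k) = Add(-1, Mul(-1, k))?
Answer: Rational(297823, 250935) ≈ 1.1869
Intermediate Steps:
Function('H')(J, E) = Add(Rational(-94, 15), Mul(Rational(-1, 15), J)) (Function('H')(J, E) = Add(-4, Mul(Add(34, J), Pow(Add(7, -22), -1))) = Add(-4, Mul(Add(34, J), Pow(-15, -1))) = Add(-4, Mul(Add(34, J), Rational(-1, 15))) = Add(-4, Add(Rational(-34, 15), Mul(Rational(-1, 15), J))) = Add(Rational(-94, 15), Mul(Rational(-1, 15), J)))
Mul(Add(19870, Function('H')(133, Function('D')(14))), Pow(Add(21906, -5177), -1)) = Mul(Add(19870, Add(Rational(-94, 15), Mul(Rational(-1, 15), 133))), Pow(Add(21906, -5177), -1)) = Mul(Add(19870, Add(Rational(-94, 15), Rational(-133, 15))), Pow(16729, -1)) = Mul(Add(19870, Rational(-227, 15)), Rational(1, 16729)) = Mul(Rational(297823, 15), Rational(1, 16729)) = Rational(297823, 250935)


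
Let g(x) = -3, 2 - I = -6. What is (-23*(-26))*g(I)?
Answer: -1794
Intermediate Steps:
I = 8 (I = 2 - 1*(-6) = 2 + 6 = 8)
(-23*(-26))*g(I) = -23*(-26)*(-3) = 598*(-3) = -1794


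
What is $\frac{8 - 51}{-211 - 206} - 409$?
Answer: $- \frac{170510}{417} \approx -408.9$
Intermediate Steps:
$\frac{8 - 51}{-211 - 206} - 409 = - \frac{43}{-417} - 409 = \left(-43\right) \left(- \frac{1}{417}\right) - 409 = \frac{43}{417} - 409 = - \frac{170510}{417}$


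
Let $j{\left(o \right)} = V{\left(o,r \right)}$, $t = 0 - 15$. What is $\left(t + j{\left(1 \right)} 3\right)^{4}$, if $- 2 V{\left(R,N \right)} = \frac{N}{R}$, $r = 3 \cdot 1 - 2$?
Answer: $\frac{1185921}{16} \approx 74120.0$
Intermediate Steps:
$t = -15$ ($t = 0 - 15 = -15$)
$r = 1$ ($r = 3 - 2 = 1$)
$V{\left(R,N \right)} = - \frac{N}{2 R}$ ($V{\left(R,N \right)} = - \frac{N \frac{1}{R}}{2} = - \frac{N}{2 R}$)
$j{\left(o \right)} = - \frac{1}{2 o}$ ($j{\left(o \right)} = \left(- \frac{1}{2}\right) 1 \frac{1}{o} = - \frac{1}{2 o}$)
$\left(t + j{\left(1 \right)} 3\right)^{4} = \left(-15 + - \frac{1}{2 \cdot 1} \cdot 3\right)^{4} = \left(-15 + \left(- \frac{1}{2}\right) 1 \cdot 3\right)^{4} = \left(-15 - \frac{3}{2}\right)^{4} = \left(- \frac{33}{2}\right)^{4} = \frac{1185921}{16}$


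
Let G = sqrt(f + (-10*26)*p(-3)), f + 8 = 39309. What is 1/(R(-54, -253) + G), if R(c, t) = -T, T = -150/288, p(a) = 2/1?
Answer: -1200/89350799 + 6912*sqrt(4309)/89350799 ≈ 0.0050646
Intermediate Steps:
f = 39301 (f = -8 + 39309 = 39301)
p(a) = 2 (p(a) = 2*1 = 2)
T = -25/48 (T = -150*1/288 = -25/48 ≈ -0.52083)
G = 3*sqrt(4309) (G = sqrt(39301 - 10*26*2) = sqrt(39301 - 260*2) = sqrt(39301 - 520) = sqrt(38781) = 3*sqrt(4309) ≈ 196.93)
R(c, t) = 25/48 (R(c, t) = -1*(-25/48) = 25/48)
1/(R(-54, -253) + G) = 1/(25/48 + 3*sqrt(4309))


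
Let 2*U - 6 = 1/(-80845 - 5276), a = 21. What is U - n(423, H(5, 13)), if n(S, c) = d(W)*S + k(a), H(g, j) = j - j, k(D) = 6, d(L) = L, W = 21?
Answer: -1530542413/172242 ≈ -8886.0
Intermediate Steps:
H(g, j) = 0
n(S, c) = 6 + 21*S (n(S, c) = 21*S + 6 = 6 + 21*S)
U = 516725/172242 (U = 3 + 1/(2*(-80845 - 5276)) = 3 + (1/2)/(-86121) = 3 + (1/2)*(-1/86121) = 3 - 1/172242 = 516725/172242 ≈ 3.0000)
U - n(423, H(5, 13)) = 516725/172242 - (6 + 21*423) = 516725/172242 - (6 + 8883) = 516725/172242 - 1*8889 = 516725/172242 - 8889 = -1530542413/172242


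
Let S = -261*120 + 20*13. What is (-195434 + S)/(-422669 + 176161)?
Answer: 113247/123254 ≈ 0.91881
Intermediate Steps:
S = -31060 (S = -31320 + 260 = -31060)
(-195434 + S)/(-422669 + 176161) = (-195434 - 31060)/(-422669 + 176161) = -226494/(-246508) = -226494*(-1/246508) = 113247/123254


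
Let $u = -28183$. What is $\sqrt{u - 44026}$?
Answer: $i \sqrt{72209} \approx 268.72 i$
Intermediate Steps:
$\sqrt{u - 44026} = \sqrt{-28183 - 44026} = \sqrt{-72209} = i \sqrt{72209}$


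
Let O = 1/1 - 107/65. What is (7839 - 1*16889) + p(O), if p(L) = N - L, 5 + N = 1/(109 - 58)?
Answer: -30015118/3315 ≈ -9054.3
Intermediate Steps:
O = -42/65 (O = 1*1 - 107*1/65 = 1 - 107/65 = -42/65 ≈ -0.64615)
N = -254/51 (N = -5 + 1/(109 - 58) = -5 + 1/51 = -254/51 ≈ -4.9804)
p(L) = -254/51 - L
(7839 - 1*16889) + p(O) = (7839 - 1*16889) + (-254/51 - 1*(-42/65)) = (7839 - 16889) + (-254/51 + 42/65) = -9050 - 14368/3315 = -30015118/3315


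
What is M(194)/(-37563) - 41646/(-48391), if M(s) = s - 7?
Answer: 1555299581/1817711133 ≈ 0.85564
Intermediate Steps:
M(s) = -7 + s
M(194)/(-37563) - 41646/(-48391) = (-7 + 194)/(-37563) - 41646/(-48391) = 187*(-1/37563) - 41646*(-1/48391) = -187/37563 + 41646/48391 = 1555299581/1817711133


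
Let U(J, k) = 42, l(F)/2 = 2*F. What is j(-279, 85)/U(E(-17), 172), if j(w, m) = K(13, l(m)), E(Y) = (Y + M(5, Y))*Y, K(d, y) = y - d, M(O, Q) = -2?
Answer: 109/14 ≈ 7.7857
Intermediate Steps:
l(F) = 4*F (l(F) = 2*(2*F) = 4*F)
E(Y) = Y*(-2 + Y) (E(Y) = (Y - 2)*Y = (-2 + Y)*Y = Y*(-2 + Y))
j(w, m) = -13 + 4*m (j(w, m) = 4*m - 1*13 = 4*m - 13 = -13 + 4*m)
j(-279, 85)/U(E(-17), 172) = (-13 + 4*85)/42 = (-13 + 340)*(1/42) = 327*(1/42) = 109/14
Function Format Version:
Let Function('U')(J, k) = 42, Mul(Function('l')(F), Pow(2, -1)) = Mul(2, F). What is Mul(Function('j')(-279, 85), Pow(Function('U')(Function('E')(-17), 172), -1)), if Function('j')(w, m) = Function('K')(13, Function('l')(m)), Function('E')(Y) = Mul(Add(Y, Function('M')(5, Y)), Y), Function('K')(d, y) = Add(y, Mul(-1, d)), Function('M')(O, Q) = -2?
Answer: Rational(109, 14) ≈ 7.7857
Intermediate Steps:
Function('l')(F) = Mul(4, F) (Function('l')(F) = Mul(2, Mul(2, F)) = Mul(4, F))
Function('E')(Y) = Mul(Y, Add(-2, Y)) (Function('E')(Y) = Mul(Add(Y, -2), Y) = Mul(Add(-2, Y), Y) = Mul(Y, Add(-2, Y)))
Function('j')(w, m) = Add(-13, Mul(4, m)) (Function('j')(w, m) = Add(Mul(4, m), Mul(-1, 13)) = Add(Mul(4, m), -13) = Add(-13, Mul(4, m)))
Mul(Function('j')(-279, 85), Pow(Function('U')(Function('E')(-17), 172), -1)) = Mul(Add(-13, Mul(4, 85)), Pow(42, -1)) = Mul(Add(-13, 340), Rational(1, 42)) = Mul(327, Rational(1, 42)) = Rational(109, 14)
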